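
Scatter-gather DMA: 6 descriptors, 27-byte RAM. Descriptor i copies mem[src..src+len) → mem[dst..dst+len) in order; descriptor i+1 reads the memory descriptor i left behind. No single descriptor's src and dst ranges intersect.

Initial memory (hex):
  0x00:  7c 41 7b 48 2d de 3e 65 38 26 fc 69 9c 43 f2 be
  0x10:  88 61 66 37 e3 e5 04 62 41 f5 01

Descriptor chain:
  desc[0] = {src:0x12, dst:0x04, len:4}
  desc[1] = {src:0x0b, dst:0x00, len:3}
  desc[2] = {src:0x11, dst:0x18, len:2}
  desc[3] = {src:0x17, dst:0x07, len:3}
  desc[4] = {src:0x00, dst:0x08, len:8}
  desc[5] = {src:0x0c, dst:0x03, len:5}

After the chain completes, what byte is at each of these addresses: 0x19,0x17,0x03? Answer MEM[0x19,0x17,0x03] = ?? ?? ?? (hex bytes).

MEM[0x19,0x17,0x03] = 66 62 66

D0: mem[0x04..0x07] <- [66 37 e3 e5]
D1: mem[0x00..0x02] <- [69 9c 43]
D2: mem[0x18..0x19] <- [61 66]
D3: mem[0x07..0x09] <- [62 61 66]
D4: mem[0x08..0x0f] <- [69 9c 43 48 66 37 e3 62]
D5: mem[0x03..0x07] <- [66 37 e3 62 88]
query mem[0x19]=0x66, mem[0x17]=0x62, mem[0x03]=0x66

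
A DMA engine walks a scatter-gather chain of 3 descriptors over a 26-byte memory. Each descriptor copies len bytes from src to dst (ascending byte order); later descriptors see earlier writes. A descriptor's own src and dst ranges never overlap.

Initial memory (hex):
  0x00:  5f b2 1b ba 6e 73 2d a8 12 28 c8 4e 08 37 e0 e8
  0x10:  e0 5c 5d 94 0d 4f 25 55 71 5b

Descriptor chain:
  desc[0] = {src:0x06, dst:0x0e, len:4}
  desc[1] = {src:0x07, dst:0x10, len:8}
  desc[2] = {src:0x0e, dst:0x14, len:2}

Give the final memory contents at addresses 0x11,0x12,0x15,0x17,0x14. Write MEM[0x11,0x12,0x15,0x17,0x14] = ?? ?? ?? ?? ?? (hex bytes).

MEM[0x11,0x12,0x15,0x17,0x14] = 12 28 a8 2d 2d

D0: mem[0x0e..0x11] <- [2d a8 12 28]
D1: mem[0x10..0x17] <- [a8 12 28 c8 4e 08 37 2d]
D2: mem[0x14..0x15] <- [2d a8]
query mem[0x11]=0x12, mem[0x12]=0x28, mem[0x15]=0xa8, mem[0x17]=0x2d, mem[0x14]=0x2d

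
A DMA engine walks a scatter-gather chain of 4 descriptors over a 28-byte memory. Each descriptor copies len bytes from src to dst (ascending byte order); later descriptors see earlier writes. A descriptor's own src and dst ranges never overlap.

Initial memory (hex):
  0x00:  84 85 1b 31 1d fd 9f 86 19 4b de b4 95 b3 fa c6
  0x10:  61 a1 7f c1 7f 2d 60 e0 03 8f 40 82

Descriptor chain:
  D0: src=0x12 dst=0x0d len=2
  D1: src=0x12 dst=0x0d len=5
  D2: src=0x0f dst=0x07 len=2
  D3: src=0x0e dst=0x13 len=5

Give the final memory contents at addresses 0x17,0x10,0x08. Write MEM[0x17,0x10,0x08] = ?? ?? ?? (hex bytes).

D0: mem[0x0d..0x0e] <- [7f c1]
D1: mem[0x0d..0x11] <- [7f c1 7f 2d 60]
D2: mem[0x07..0x08] <- [7f 2d]
D3: mem[0x13..0x17] <- [c1 7f 2d 60 7f]
query mem[0x17]=0x7f, mem[0x10]=0x2d, mem[0x08]=0x2d

MEM[0x17,0x10,0x08] = 7f 2d 2d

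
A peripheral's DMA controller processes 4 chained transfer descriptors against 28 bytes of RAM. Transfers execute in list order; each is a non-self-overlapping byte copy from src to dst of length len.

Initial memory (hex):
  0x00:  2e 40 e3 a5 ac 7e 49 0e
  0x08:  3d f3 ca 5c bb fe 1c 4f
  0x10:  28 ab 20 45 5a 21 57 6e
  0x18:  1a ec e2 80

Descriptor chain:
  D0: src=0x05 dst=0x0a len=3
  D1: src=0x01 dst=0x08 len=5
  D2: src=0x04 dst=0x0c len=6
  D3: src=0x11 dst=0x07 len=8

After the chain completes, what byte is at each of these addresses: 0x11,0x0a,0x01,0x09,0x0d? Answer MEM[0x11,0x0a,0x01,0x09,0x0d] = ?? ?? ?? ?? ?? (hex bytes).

  after D0: wrote 3B at 0x0a = 7e490e
  after D1: wrote 5B at 0x08 = 40e3a5ac7e
  after D2: wrote 6B at 0x0c = ac7e490e40e3
  after D3: wrote 8B at 0x07 = e320455a21576e1a
query mem[0x11]=0xe3, mem[0x0a]=0x5a, mem[0x01]=0x40, mem[0x09]=0x45, mem[0x0d]=0x6e

MEM[0x11,0x0a,0x01,0x09,0x0d] = e3 5a 40 45 6e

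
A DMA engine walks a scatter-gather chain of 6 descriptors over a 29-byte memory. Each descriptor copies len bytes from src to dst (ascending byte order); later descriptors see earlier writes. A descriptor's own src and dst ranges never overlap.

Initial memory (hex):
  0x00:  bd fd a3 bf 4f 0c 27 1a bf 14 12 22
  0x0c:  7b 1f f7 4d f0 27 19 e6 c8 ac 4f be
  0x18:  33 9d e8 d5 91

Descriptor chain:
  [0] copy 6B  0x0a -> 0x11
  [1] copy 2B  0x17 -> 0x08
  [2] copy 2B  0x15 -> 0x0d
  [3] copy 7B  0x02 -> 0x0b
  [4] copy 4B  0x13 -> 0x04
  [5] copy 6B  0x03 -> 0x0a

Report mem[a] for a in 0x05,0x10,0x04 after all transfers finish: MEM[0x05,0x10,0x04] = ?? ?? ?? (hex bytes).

  after D0: wrote 6B at 0x11 = 12227b1ff74d
  after D1: wrote 2B at 0x08 = be33
  after D2: wrote 2B at 0x0d = f74d
  after D3: wrote 7B at 0x0b = a3bf4f0c271abe
  after D4: wrote 4B at 0x04 = 7b1ff74d
  after D5: wrote 6B at 0x0a = bf7b1ff74dbe
query mem[0x05]=0x1f, mem[0x10]=0x1a, mem[0x04]=0x7b

MEM[0x05,0x10,0x04] = 1f 1a 7b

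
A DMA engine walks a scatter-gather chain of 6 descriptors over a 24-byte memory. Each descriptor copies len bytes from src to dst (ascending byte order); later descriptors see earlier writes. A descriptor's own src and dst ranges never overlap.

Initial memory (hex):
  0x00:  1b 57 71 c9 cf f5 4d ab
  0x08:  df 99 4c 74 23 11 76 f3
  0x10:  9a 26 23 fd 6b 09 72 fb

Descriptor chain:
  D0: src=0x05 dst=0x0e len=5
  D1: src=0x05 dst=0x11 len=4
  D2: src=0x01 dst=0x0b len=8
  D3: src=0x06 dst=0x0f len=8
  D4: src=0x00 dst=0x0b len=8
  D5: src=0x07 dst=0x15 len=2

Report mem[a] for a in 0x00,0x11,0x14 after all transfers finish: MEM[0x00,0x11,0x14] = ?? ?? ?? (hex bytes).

MEM[0x00,0x11,0x14] = 1b 4d 57

D0: mem[0x0e..0x12] <- [f5 4d ab df 99]
D1: mem[0x11..0x14] <- [f5 4d ab df]
D2: mem[0x0b..0x12] <- [57 71 c9 cf f5 4d ab df]
D3: mem[0x0f..0x16] <- [4d ab df 99 4c 57 71 c9]
D4: mem[0x0b..0x12] <- [1b 57 71 c9 cf f5 4d ab]
D5: mem[0x15..0x16] <- [ab df]
query mem[0x00]=0x1b, mem[0x11]=0x4d, mem[0x14]=0x57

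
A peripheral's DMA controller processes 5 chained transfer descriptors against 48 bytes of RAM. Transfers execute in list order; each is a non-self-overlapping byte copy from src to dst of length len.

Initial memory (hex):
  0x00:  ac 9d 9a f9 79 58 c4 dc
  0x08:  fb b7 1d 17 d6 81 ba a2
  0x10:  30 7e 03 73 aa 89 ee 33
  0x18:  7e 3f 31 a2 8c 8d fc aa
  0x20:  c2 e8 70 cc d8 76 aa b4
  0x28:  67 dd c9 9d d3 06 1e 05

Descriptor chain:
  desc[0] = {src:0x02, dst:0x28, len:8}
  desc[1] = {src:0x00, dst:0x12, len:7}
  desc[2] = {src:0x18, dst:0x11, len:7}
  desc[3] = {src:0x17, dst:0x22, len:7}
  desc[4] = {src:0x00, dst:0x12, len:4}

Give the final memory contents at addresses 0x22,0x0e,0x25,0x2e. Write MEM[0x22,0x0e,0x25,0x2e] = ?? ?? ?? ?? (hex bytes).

MEM[0x22,0x0e,0x25,0x2e] = fc ba 31 fb

#0 dst[0x28+8] := {0x9a,0xf9,0x79,0x58,0xc4,0xdc,0xfb,0xb7}
#1 dst[0x12+7] := {0xac,0x9d,0x9a,0xf9,0x79,0x58,0xc4}
#2 dst[0x11+7] := {0xc4,0x3f,0x31,0xa2,0x8c,0x8d,0xfc}
#3 dst[0x22+7] := {0xfc,0xc4,0x3f,0x31,0xa2,0x8c,0x8d}
#4 dst[0x12+4] := {0xac,0x9d,0x9a,0xf9}
query mem[0x22]=0xfc, mem[0x0e]=0xba, mem[0x25]=0x31, mem[0x2e]=0xfb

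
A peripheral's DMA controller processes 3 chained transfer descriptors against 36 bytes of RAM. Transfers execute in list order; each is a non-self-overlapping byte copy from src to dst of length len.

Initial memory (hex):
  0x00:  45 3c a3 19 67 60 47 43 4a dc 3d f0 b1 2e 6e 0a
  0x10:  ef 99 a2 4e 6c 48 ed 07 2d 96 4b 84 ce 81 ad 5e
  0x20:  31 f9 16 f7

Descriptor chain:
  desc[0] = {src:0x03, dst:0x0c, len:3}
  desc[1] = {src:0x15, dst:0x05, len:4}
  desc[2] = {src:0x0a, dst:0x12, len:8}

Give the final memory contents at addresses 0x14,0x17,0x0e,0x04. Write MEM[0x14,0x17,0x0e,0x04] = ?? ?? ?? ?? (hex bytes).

[0] 0x03->0x0c len=3 : 19 67 60
[1] 0x15->0x05 len=4 : 48 ed 07 2d
[2] 0x0a->0x12 len=8 : 3d f0 19 67 60 0a ef 99
query mem[0x14]=0x19, mem[0x17]=0x0a, mem[0x0e]=0x60, mem[0x04]=0x67

MEM[0x14,0x17,0x0e,0x04] = 19 0a 60 67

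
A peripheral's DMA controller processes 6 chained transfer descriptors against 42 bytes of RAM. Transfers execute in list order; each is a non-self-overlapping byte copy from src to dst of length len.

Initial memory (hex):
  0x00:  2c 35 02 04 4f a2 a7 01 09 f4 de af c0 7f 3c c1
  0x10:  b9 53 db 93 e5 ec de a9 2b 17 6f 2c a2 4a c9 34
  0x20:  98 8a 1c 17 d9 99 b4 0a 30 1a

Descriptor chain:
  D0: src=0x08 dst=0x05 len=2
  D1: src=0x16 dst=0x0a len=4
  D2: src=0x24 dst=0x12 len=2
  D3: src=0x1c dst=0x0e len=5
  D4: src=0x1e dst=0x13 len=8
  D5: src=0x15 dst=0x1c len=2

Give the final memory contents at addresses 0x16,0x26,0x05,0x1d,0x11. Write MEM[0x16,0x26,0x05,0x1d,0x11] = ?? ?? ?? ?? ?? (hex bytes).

MEM[0x16,0x26,0x05,0x1d,0x11] = 8a b4 09 8a 34

[0] 0x08->0x05 len=2 : 09 f4
[1] 0x16->0x0a len=4 : de a9 2b 17
[2] 0x24->0x12 len=2 : d9 99
[3] 0x1c->0x0e len=5 : a2 4a c9 34 98
[4] 0x1e->0x13 len=8 : c9 34 98 8a 1c 17 d9 99
[5] 0x15->0x1c len=2 : 98 8a
query mem[0x16]=0x8a, mem[0x26]=0xb4, mem[0x05]=0x09, mem[0x1d]=0x8a, mem[0x11]=0x34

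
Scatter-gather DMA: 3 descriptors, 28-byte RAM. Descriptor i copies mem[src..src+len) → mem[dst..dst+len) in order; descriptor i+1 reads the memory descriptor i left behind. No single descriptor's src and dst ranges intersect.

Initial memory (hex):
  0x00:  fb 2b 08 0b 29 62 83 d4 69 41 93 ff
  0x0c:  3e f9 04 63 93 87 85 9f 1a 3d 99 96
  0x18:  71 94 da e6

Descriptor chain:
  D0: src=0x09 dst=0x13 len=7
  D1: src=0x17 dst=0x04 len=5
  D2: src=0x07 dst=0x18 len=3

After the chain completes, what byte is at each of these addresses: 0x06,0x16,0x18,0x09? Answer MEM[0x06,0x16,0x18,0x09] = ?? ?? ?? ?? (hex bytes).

MEM[0x06,0x16,0x18,0x09] = 63 3e da 41

[0] 0x09->0x13 len=7 : 41 93 ff 3e f9 04 63
[1] 0x17->0x04 len=5 : f9 04 63 da e6
[2] 0x07->0x18 len=3 : da e6 41
query mem[0x06]=0x63, mem[0x16]=0x3e, mem[0x18]=0xda, mem[0x09]=0x41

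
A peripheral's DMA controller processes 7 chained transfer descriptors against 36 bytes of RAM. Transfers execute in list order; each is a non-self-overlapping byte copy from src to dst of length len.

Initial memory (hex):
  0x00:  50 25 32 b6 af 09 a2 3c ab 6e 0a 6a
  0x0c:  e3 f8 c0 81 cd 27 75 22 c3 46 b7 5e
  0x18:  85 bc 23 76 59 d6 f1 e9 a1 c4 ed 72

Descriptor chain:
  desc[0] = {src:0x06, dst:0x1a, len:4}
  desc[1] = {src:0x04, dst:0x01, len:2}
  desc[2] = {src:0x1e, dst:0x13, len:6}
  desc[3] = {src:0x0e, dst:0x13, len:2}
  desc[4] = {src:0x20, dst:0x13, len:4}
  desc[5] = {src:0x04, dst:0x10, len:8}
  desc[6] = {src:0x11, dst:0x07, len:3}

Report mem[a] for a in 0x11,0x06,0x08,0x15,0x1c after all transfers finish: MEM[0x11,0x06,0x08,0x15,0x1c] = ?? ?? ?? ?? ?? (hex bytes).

MEM[0x11,0x06,0x08,0x15,0x1c] = 09 a2 a2 6e ab

  after D0: wrote 4B at 0x1a = a23cab6e
  after D1: wrote 2B at 0x01 = af09
  after D2: wrote 6B at 0x13 = f1e9a1c4ed72
  after D3: wrote 2B at 0x13 = c081
  after D4: wrote 4B at 0x13 = a1c4ed72
  after D5: wrote 8B at 0x10 = af09a23cab6e0a6a
  after D6: wrote 3B at 0x07 = 09a23c
query mem[0x11]=0x09, mem[0x06]=0xa2, mem[0x08]=0xa2, mem[0x15]=0x6e, mem[0x1c]=0xab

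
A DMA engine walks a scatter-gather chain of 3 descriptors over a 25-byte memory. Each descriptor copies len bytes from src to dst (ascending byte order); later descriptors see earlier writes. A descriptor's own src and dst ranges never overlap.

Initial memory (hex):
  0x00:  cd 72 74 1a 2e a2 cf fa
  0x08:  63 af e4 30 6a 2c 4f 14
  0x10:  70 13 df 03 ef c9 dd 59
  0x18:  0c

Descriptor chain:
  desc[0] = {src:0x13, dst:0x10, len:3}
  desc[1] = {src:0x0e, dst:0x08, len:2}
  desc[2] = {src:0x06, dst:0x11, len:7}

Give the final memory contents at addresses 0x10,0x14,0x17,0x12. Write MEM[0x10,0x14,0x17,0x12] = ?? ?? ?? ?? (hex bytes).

[0] 0x13->0x10 len=3 : 03 ef c9
[1] 0x0e->0x08 len=2 : 4f 14
[2] 0x06->0x11 len=7 : cf fa 4f 14 e4 30 6a
query mem[0x10]=0x03, mem[0x14]=0x14, mem[0x17]=0x6a, mem[0x12]=0xfa

MEM[0x10,0x14,0x17,0x12] = 03 14 6a fa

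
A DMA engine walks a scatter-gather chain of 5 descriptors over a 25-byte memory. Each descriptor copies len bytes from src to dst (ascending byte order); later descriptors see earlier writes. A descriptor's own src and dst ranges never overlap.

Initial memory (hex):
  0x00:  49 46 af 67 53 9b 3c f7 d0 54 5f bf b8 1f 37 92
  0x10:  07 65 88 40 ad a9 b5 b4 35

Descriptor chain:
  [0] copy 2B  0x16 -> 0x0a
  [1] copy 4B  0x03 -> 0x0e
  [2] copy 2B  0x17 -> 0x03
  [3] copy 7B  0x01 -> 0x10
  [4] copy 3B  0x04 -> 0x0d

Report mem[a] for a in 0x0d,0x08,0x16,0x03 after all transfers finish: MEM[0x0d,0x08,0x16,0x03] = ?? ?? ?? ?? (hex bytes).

MEM[0x0d,0x08,0x16,0x03] = 35 d0 f7 b4

D0: mem[0x0a..0x0b] <- [b5 b4]
D1: mem[0x0e..0x11] <- [67 53 9b 3c]
D2: mem[0x03..0x04] <- [b4 35]
D3: mem[0x10..0x16] <- [46 af b4 35 9b 3c f7]
D4: mem[0x0d..0x0f] <- [35 9b 3c]
query mem[0x0d]=0x35, mem[0x08]=0xd0, mem[0x16]=0xf7, mem[0x03]=0xb4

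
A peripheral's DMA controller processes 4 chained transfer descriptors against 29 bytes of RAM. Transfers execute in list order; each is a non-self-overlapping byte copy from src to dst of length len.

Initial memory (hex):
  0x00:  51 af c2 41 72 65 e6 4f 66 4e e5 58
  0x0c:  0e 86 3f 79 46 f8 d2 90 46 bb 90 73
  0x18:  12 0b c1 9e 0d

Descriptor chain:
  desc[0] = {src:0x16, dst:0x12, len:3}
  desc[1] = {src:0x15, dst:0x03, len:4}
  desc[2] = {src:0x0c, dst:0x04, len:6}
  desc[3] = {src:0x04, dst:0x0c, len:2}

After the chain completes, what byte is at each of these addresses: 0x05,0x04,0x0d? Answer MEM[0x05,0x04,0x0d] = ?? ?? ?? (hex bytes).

MEM[0x05,0x04,0x0d] = 86 0e 86

#0 dst[0x12+3] := {0x90,0x73,0x12}
#1 dst[0x03+4] := {0xbb,0x90,0x73,0x12}
#2 dst[0x04+6] := {0x0e,0x86,0x3f,0x79,0x46,0xf8}
#3 dst[0x0c+2] := {0x0e,0x86}
query mem[0x05]=0x86, mem[0x04]=0x0e, mem[0x0d]=0x86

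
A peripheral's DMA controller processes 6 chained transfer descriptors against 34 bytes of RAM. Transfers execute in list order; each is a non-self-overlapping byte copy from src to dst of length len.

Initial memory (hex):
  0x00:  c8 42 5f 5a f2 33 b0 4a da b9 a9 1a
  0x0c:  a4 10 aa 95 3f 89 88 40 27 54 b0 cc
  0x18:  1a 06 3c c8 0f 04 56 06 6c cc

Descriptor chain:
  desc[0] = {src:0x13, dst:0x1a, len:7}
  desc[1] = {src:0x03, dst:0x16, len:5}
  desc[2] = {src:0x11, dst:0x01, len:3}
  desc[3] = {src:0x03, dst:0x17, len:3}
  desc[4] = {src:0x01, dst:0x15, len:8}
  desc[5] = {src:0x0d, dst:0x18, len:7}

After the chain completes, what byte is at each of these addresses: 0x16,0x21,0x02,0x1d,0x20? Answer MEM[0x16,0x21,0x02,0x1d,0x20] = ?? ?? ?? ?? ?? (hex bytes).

MEM[0x16,0x21,0x02,0x1d,0x20] = 88 cc 88 88 06

  after D0: wrote 7B at 0x1a = 402754b0cc1a06
  after D1: wrote 5B at 0x16 = 5af233b04a
  after D2: wrote 3B at 0x01 = 898840
  after D3: wrote 3B at 0x17 = 40f233
  after D4: wrote 8B at 0x15 = 898840f233b04ada
  after D5: wrote 7B at 0x18 = 10aa953f898840
query mem[0x16]=0x88, mem[0x21]=0xcc, mem[0x02]=0x88, mem[0x1d]=0x88, mem[0x20]=0x06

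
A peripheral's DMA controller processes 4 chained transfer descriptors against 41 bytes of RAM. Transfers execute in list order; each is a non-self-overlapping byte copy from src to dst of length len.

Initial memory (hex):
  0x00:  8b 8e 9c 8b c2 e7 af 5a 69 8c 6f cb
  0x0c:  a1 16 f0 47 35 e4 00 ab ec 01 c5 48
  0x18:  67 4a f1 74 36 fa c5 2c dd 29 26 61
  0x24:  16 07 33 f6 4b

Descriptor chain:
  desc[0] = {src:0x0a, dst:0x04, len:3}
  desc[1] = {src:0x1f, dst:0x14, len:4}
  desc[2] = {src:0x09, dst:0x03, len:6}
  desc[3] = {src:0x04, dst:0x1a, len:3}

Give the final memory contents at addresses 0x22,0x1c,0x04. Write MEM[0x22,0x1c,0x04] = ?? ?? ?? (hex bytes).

MEM[0x22,0x1c,0x04] = 26 a1 6f

  after D0: wrote 3B at 0x04 = 6fcba1
  after D1: wrote 4B at 0x14 = 2cdd2926
  after D2: wrote 6B at 0x03 = 8c6fcba116f0
  after D3: wrote 3B at 0x1a = 6fcba1
query mem[0x22]=0x26, mem[0x1c]=0xa1, mem[0x04]=0x6f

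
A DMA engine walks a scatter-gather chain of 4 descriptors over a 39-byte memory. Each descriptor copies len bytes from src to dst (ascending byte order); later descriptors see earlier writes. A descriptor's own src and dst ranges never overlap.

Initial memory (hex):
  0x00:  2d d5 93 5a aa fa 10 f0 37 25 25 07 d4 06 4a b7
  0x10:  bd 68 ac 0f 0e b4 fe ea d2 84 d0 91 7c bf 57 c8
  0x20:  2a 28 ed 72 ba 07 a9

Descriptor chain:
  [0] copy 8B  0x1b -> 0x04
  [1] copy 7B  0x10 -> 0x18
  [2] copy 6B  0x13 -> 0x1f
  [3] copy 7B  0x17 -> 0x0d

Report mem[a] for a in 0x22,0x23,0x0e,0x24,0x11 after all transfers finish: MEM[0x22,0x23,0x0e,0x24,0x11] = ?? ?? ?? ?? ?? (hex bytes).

MEM[0x22,0x23,0x0e,0x24,0x11] = fe ea bd bd 0f

[0] 0x1b->0x04 len=8 : 91 7c bf 57 c8 2a 28 ed
[1] 0x10->0x18 len=7 : bd 68 ac 0f 0e b4 fe
[2] 0x13->0x1f len=6 : 0f 0e b4 fe ea bd
[3] 0x17->0x0d len=7 : ea bd 68 ac 0f 0e b4
query mem[0x22]=0xfe, mem[0x23]=0xea, mem[0x0e]=0xbd, mem[0x24]=0xbd, mem[0x11]=0x0f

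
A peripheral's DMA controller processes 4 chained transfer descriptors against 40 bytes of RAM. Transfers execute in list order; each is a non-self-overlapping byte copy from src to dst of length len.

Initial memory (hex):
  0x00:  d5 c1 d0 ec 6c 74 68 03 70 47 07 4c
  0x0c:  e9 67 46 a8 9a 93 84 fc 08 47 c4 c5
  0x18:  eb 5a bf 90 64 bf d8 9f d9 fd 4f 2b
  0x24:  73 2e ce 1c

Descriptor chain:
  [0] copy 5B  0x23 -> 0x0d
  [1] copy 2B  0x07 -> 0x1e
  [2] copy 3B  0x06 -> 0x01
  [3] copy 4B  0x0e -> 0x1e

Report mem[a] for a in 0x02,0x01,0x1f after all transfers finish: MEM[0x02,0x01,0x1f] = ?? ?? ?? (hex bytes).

#0 dst[0x0d+5] := {0x2b,0x73,0x2e,0xce,0x1c}
#1 dst[0x1e+2] := {0x03,0x70}
#2 dst[0x01+3] := {0x68,0x03,0x70}
#3 dst[0x1e+4] := {0x73,0x2e,0xce,0x1c}
query mem[0x02]=0x03, mem[0x01]=0x68, mem[0x1f]=0x2e

MEM[0x02,0x01,0x1f] = 03 68 2e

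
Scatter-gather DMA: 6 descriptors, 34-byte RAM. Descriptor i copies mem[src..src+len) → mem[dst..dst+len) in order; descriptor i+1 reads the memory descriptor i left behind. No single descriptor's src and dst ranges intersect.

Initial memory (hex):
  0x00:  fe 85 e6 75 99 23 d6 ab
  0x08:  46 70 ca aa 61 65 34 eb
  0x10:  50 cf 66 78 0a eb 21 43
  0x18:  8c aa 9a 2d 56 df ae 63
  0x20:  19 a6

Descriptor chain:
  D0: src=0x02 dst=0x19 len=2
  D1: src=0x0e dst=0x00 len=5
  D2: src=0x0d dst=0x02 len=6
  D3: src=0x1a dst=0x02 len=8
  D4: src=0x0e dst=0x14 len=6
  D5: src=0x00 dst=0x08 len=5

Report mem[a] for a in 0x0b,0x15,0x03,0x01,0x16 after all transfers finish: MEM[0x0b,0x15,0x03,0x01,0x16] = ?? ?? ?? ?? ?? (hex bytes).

#0 dst[0x19+2] := {0xe6,0x75}
#1 dst[0x00+5] := {0x34,0xeb,0x50,0xcf,0x66}
#2 dst[0x02+6] := {0x65,0x34,0xeb,0x50,0xcf,0x66}
#3 dst[0x02+8] := {0x75,0x2d,0x56,0xdf,0xae,0x63,0x19,0xa6}
#4 dst[0x14+6] := {0x34,0xeb,0x50,0xcf,0x66,0x78}
#5 dst[0x08+5] := {0x34,0xeb,0x75,0x2d,0x56}
query mem[0x0b]=0x2d, mem[0x15]=0xeb, mem[0x03]=0x2d, mem[0x01]=0xeb, mem[0x16]=0x50

MEM[0x0b,0x15,0x03,0x01,0x16] = 2d eb 2d eb 50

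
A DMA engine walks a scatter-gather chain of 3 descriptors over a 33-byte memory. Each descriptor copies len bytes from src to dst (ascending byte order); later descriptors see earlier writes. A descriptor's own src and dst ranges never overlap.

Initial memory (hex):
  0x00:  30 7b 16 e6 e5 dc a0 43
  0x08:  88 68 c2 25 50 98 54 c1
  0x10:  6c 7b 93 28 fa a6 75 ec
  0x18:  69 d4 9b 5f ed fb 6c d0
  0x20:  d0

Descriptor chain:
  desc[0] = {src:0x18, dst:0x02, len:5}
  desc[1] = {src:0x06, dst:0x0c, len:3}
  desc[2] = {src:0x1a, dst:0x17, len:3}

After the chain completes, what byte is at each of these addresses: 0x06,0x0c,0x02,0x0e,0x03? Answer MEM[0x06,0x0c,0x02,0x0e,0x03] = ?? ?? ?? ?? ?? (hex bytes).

D0: mem[0x02..0x06] <- [69 d4 9b 5f ed]
D1: mem[0x0c..0x0e] <- [ed 43 88]
D2: mem[0x17..0x19] <- [9b 5f ed]
query mem[0x06]=0xed, mem[0x0c]=0xed, mem[0x02]=0x69, mem[0x0e]=0x88, mem[0x03]=0xd4

MEM[0x06,0x0c,0x02,0x0e,0x03] = ed ed 69 88 d4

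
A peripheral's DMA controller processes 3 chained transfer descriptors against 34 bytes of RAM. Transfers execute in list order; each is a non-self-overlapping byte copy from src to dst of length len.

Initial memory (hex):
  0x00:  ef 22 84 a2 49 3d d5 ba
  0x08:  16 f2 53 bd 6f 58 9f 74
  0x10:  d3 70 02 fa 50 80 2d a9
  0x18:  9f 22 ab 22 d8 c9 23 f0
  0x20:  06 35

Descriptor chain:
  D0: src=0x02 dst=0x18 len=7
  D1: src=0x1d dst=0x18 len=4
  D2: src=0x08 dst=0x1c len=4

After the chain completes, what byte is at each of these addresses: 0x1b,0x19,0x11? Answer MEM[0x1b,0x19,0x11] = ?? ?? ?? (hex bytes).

D0: mem[0x18..0x1e] <- [84 a2 49 3d d5 ba 16]
D1: mem[0x18..0x1b] <- [ba 16 f0 06]
D2: mem[0x1c..0x1f] <- [16 f2 53 bd]
query mem[0x1b]=0x06, mem[0x19]=0x16, mem[0x11]=0x70

MEM[0x1b,0x19,0x11] = 06 16 70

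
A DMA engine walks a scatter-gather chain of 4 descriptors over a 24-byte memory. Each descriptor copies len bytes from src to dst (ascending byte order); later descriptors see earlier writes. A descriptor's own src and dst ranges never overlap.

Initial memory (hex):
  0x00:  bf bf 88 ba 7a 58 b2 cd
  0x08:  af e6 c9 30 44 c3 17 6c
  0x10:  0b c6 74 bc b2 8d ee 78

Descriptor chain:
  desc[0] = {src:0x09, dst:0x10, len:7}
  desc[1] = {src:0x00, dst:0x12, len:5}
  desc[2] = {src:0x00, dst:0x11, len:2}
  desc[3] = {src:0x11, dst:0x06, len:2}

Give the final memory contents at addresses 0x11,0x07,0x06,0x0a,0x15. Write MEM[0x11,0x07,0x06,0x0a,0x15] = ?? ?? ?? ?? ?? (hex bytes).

MEM[0x11,0x07,0x06,0x0a,0x15] = bf bf bf c9 ba

[0] 0x09->0x10 len=7 : e6 c9 30 44 c3 17 6c
[1] 0x00->0x12 len=5 : bf bf 88 ba 7a
[2] 0x00->0x11 len=2 : bf bf
[3] 0x11->0x06 len=2 : bf bf
query mem[0x11]=0xbf, mem[0x07]=0xbf, mem[0x06]=0xbf, mem[0x0a]=0xc9, mem[0x15]=0xba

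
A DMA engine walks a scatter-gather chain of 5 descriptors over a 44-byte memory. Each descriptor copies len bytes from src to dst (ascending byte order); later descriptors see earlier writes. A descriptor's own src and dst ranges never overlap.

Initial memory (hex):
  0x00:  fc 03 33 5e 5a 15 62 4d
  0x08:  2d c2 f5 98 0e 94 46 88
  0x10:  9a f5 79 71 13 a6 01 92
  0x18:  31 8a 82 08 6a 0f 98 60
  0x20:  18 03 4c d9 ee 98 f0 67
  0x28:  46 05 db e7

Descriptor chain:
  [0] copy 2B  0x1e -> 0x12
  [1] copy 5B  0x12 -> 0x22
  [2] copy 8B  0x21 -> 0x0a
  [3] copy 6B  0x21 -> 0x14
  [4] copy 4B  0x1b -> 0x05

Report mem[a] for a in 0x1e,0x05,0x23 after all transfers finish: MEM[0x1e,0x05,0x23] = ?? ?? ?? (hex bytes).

MEM[0x1e,0x05,0x23] = 98 08 60

  after D0: wrote 2B at 0x12 = 9860
  after D1: wrote 5B at 0x22 = 986013a601
  after D2: wrote 8B at 0x0a = 03986013a6016746
  after D3: wrote 6B at 0x14 = 03986013a601
  after D4: wrote 4B at 0x05 = 086a0f98
query mem[0x1e]=0x98, mem[0x05]=0x08, mem[0x23]=0x60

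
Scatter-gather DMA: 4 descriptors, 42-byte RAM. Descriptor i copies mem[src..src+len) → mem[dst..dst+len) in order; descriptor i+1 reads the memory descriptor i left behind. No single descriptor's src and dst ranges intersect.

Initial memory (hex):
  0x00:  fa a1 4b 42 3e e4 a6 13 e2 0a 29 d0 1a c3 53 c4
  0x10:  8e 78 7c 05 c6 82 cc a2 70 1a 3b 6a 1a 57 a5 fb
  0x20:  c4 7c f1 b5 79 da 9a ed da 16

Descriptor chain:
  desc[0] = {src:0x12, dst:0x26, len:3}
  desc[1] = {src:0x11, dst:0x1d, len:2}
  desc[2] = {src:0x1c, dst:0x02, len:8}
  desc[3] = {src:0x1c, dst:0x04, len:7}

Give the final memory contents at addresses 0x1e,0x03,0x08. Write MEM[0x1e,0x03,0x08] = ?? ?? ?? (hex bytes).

MEM[0x1e,0x03,0x08] = 7c 78 c4

  after D0: wrote 3B at 0x26 = 7c05c6
  after D1: wrote 2B at 0x1d = 787c
  after D2: wrote 8B at 0x02 = 1a787cfbc47cf1b5
  after D3: wrote 7B at 0x04 = 1a787cfbc47cf1
query mem[0x1e]=0x7c, mem[0x03]=0x78, mem[0x08]=0xc4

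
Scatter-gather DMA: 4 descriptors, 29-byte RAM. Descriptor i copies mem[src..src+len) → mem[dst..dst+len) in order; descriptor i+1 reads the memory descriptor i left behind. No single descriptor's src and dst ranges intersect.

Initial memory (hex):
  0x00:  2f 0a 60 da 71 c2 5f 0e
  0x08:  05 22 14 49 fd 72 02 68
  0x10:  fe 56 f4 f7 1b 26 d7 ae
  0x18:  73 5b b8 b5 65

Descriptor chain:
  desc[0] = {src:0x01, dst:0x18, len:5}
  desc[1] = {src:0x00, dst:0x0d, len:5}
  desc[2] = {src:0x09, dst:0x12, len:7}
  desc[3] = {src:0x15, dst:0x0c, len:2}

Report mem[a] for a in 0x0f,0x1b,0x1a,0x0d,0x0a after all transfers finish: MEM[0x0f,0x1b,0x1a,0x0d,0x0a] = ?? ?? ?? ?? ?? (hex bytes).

MEM[0x0f,0x1b,0x1a,0x0d,0x0a] = 60 71 da 2f 14

#0 dst[0x18+5] := {0x0a,0x60,0xda,0x71,0xc2}
#1 dst[0x0d+5] := {0x2f,0x0a,0x60,0xda,0x71}
#2 dst[0x12+7] := {0x22,0x14,0x49,0xfd,0x2f,0x0a,0x60}
#3 dst[0x0c+2] := {0xfd,0x2f}
query mem[0x0f]=0x60, mem[0x1b]=0x71, mem[0x1a]=0xda, mem[0x0d]=0x2f, mem[0x0a]=0x14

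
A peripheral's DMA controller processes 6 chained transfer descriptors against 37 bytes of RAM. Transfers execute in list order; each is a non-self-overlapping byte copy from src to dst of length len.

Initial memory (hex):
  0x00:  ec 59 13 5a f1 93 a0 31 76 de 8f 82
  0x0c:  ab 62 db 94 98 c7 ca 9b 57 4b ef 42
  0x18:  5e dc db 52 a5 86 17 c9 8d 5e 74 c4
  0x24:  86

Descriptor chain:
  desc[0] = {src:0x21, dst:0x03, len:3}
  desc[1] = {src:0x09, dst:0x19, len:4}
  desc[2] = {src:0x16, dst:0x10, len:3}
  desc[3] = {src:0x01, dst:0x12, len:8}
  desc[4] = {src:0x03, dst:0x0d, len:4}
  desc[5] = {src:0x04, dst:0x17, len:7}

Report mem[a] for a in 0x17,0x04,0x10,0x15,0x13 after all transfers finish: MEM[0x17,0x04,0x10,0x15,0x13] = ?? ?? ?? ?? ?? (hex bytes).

MEM[0x17,0x04,0x10,0x15,0x13] = 74 74 a0 74 13

  after D0: wrote 3B at 0x03 = 5e74c4
  after D1: wrote 4B at 0x19 = de8f82ab
  after D2: wrote 3B at 0x10 = ef425e
  after D3: wrote 8B at 0x12 = 59135e74c4a03176
  after D4: wrote 4B at 0x0d = 5e74c4a0
  after D5: wrote 7B at 0x17 = 74c4a03176de8f
query mem[0x17]=0x74, mem[0x04]=0x74, mem[0x10]=0xa0, mem[0x15]=0x74, mem[0x13]=0x13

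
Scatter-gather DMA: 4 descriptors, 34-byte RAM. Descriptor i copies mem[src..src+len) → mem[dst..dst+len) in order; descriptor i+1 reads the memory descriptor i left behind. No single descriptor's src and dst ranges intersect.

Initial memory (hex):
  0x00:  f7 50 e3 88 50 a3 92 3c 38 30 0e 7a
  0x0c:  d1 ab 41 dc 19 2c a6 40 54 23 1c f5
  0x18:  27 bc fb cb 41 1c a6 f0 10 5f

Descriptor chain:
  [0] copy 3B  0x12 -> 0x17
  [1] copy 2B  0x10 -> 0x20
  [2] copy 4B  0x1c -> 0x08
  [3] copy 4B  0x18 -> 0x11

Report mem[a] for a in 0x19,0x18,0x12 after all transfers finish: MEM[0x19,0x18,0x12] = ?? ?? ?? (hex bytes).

MEM[0x19,0x18,0x12] = 54 40 54

D0: mem[0x17..0x19] <- [a6 40 54]
D1: mem[0x20..0x21] <- [19 2c]
D2: mem[0x08..0x0b] <- [41 1c a6 f0]
D3: mem[0x11..0x14] <- [40 54 fb cb]
query mem[0x19]=0x54, mem[0x18]=0x40, mem[0x12]=0x54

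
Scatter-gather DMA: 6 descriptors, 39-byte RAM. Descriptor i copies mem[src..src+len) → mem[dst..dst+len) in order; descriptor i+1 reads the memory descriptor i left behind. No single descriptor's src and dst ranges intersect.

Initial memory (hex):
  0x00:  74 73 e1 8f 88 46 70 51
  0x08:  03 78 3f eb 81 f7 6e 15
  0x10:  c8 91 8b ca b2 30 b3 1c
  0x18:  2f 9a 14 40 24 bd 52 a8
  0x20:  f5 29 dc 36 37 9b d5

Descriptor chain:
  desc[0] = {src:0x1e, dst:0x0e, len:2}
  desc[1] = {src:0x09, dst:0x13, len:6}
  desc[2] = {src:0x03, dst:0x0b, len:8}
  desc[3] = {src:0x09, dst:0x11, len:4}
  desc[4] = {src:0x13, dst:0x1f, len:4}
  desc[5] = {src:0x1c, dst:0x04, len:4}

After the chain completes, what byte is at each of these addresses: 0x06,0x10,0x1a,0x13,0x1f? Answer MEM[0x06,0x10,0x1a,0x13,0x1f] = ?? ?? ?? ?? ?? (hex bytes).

  after D0: wrote 2B at 0x0e = 52a8
  after D1: wrote 6B at 0x13 = 783feb81f752
  after D2: wrote 8B at 0x0b = 8f8846705103783f
  after D3: wrote 4B at 0x11 = 783f8f88
  after D4: wrote 4B at 0x1f = 8f88eb81
  after D5: wrote 4B at 0x04 = 24bd528f
query mem[0x06]=0x52, mem[0x10]=0x03, mem[0x1a]=0x14, mem[0x13]=0x8f, mem[0x1f]=0x8f

MEM[0x06,0x10,0x1a,0x13,0x1f] = 52 03 14 8f 8f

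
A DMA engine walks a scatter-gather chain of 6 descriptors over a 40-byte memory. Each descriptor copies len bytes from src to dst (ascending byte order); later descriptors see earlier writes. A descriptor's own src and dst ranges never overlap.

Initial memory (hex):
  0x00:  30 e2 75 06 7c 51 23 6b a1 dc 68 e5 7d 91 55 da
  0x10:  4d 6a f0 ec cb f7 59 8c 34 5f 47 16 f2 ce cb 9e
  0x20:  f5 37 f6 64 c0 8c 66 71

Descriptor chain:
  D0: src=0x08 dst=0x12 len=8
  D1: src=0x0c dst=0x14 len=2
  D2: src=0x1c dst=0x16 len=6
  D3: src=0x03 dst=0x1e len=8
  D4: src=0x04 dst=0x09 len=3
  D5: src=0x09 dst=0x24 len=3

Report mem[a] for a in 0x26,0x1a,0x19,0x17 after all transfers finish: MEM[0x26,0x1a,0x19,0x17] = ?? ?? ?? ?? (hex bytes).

#0 dst[0x12+8] := {0xa1,0xdc,0x68,0xe5,0x7d,0x91,0x55,0xda}
#1 dst[0x14+2] := {0x7d,0x91}
#2 dst[0x16+6] := {0xf2,0xce,0xcb,0x9e,0xf5,0x37}
#3 dst[0x1e+8] := {0x06,0x7c,0x51,0x23,0x6b,0xa1,0xdc,0x68}
#4 dst[0x09+3] := {0x7c,0x51,0x23}
#5 dst[0x24+3] := {0x7c,0x51,0x23}
query mem[0x26]=0x23, mem[0x1a]=0xf5, mem[0x19]=0x9e, mem[0x17]=0xce

MEM[0x26,0x1a,0x19,0x17] = 23 f5 9e ce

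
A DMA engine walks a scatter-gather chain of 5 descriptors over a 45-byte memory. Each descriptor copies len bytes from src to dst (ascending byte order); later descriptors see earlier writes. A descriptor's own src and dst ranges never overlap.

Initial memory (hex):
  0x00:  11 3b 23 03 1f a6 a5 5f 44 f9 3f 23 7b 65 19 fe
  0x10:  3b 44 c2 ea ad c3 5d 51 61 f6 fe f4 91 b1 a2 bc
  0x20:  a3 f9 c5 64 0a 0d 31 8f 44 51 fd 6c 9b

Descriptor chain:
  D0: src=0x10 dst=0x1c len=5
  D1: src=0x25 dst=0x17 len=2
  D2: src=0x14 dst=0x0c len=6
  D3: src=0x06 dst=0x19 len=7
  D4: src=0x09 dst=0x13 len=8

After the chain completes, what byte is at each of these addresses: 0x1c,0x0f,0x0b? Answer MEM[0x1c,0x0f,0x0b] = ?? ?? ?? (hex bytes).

D0: mem[0x1c..0x20] <- [3b 44 c2 ea ad]
D1: mem[0x17..0x18] <- [0d 31]
D2: mem[0x0c..0x11] <- [ad c3 5d 0d 31 f6]
D3: mem[0x19..0x1f] <- [a5 5f 44 f9 3f 23 ad]
D4: mem[0x13..0x1a] <- [f9 3f 23 ad c3 5d 0d 31]
query mem[0x1c]=0xf9, mem[0x0f]=0x0d, mem[0x0b]=0x23

MEM[0x1c,0x0f,0x0b] = f9 0d 23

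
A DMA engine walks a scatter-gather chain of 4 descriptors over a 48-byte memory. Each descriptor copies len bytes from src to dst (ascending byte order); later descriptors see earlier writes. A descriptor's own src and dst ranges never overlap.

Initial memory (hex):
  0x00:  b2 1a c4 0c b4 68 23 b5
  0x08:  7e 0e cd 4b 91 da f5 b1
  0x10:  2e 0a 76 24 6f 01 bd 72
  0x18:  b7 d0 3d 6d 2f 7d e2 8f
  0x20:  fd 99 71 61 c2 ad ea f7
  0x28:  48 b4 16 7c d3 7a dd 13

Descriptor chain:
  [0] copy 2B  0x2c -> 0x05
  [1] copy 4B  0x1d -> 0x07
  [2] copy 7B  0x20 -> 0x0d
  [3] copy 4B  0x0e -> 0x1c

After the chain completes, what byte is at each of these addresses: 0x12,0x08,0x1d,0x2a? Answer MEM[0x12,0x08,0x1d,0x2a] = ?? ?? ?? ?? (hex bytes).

MEM[0x12,0x08,0x1d,0x2a] = ad e2 71 16

  after D0: wrote 2B at 0x05 = d37a
  after D1: wrote 4B at 0x07 = 7de28ffd
  after D2: wrote 7B at 0x0d = fd997161c2adea
  after D3: wrote 4B at 0x1c = 997161c2
query mem[0x12]=0xad, mem[0x08]=0xe2, mem[0x1d]=0x71, mem[0x2a]=0x16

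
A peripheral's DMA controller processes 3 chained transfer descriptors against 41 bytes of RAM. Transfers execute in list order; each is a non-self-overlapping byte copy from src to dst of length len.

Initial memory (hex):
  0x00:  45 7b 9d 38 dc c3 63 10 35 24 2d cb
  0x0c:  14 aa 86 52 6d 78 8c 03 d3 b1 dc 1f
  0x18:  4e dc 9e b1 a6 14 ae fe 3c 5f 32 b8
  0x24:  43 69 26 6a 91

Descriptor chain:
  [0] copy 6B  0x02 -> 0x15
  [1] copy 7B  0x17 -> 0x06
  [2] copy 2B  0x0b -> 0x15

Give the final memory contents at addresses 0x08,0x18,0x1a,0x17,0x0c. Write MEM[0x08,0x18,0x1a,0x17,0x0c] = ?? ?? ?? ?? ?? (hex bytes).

#0 dst[0x15+6] := {0x9d,0x38,0xdc,0xc3,0x63,0x10}
#1 dst[0x06+7] := {0xdc,0xc3,0x63,0x10,0xb1,0xa6,0x14}
#2 dst[0x15+2] := {0xa6,0x14}
query mem[0x08]=0x63, mem[0x18]=0xc3, mem[0x1a]=0x10, mem[0x17]=0xdc, mem[0x0c]=0x14

MEM[0x08,0x18,0x1a,0x17,0x0c] = 63 c3 10 dc 14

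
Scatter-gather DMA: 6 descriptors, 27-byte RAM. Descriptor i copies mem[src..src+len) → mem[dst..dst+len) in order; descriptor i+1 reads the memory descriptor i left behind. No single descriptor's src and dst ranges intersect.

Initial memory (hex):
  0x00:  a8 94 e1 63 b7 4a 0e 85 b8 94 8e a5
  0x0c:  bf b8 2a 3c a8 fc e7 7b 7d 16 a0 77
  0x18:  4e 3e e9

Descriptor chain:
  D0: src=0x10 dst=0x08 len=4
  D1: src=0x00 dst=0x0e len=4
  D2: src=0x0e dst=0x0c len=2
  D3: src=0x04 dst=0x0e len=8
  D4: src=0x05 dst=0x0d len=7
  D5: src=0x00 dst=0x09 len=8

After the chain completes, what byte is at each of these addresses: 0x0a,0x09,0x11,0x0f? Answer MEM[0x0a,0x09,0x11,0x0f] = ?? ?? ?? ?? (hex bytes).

  after D0: wrote 4B at 0x08 = a8fce77b
  after D1: wrote 4B at 0x0e = a894e163
  after D2: wrote 2B at 0x0c = a894
  after D3: wrote 8B at 0x0e = b74a0e85a8fce77b
  after D4: wrote 7B at 0x0d = 4a0e85a8fce77b
  after D5: wrote 8B at 0x09 = a894e163b74a0e85
query mem[0x0a]=0x94, mem[0x09]=0xa8, mem[0x11]=0xfc, mem[0x0f]=0x0e

MEM[0x0a,0x09,0x11,0x0f] = 94 a8 fc 0e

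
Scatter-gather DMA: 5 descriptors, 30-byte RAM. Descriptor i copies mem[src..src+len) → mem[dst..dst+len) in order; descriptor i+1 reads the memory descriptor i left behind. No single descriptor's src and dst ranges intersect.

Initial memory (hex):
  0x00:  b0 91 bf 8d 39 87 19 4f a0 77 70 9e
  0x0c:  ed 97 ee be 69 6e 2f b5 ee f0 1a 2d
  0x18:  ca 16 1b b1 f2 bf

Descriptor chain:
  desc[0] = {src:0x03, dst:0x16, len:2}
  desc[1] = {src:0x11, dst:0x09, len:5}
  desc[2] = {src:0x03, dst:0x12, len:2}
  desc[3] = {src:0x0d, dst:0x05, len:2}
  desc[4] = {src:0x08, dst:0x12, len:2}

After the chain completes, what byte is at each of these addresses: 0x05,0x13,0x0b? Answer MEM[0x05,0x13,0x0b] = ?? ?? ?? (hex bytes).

MEM[0x05,0x13,0x0b] = f0 6e b5

D0: mem[0x16..0x17] <- [8d 39]
D1: mem[0x09..0x0d] <- [6e 2f b5 ee f0]
D2: mem[0x12..0x13] <- [8d 39]
D3: mem[0x05..0x06] <- [f0 ee]
D4: mem[0x12..0x13] <- [a0 6e]
query mem[0x05]=0xf0, mem[0x13]=0x6e, mem[0x0b]=0xb5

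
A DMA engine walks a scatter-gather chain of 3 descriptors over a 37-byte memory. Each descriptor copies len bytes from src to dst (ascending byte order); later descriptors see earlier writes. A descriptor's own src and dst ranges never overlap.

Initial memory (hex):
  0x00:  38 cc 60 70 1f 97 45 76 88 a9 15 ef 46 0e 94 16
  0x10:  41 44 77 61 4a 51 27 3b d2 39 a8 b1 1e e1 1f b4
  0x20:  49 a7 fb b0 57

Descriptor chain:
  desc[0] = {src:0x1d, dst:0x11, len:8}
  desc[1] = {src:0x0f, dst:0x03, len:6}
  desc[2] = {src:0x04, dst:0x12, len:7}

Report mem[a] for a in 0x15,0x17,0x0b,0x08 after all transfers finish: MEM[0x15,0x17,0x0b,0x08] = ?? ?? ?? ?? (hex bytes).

D0: mem[0x11..0x18] <- [e1 1f b4 49 a7 fb b0 57]
D1: mem[0x03..0x08] <- [16 41 e1 1f b4 49]
D2: mem[0x12..0x18] <- [41 e1 1f b4 49 a9 15]
query mem[0x15]=0xb4, mem[0x17]=0xa9, mem[0x0b]=0xef, mem[0x08]=0x49

MEM[0x15,0x17,0x0b,0x08] = b4 a9 ef 49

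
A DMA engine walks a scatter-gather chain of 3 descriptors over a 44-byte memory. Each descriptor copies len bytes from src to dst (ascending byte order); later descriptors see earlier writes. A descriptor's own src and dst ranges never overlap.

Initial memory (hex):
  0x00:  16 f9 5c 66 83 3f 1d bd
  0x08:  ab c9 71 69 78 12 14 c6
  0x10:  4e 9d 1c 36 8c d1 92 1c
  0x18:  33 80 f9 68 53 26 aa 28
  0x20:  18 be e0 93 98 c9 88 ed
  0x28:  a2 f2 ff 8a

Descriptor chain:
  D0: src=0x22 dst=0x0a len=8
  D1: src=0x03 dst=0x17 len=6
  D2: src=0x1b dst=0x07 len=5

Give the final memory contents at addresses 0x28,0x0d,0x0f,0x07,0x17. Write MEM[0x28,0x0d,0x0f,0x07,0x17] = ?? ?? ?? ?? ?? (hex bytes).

#0 dst[0x0a+8] := {0xe0,0x93,0x98,0xc9,0x88,0xed,0xa2,0xf2}
#1 dst[0x17+6] := {0x66,0x83,0x3f,0x1d,0xbd,0xab}
#2 dst[0x07+5] := {0xbd,0xab,0x26,0xaa,0x28}
query mem[0x28]=0xa2, mem[0x0d]=0xc9, mem[0x0f]=0xed, mem[0x07]=0xbd, mem[0x17]=0x66

MEM[0x28,0x0d,0x0f,0x07,0x17] = a2 c9 ed bd 66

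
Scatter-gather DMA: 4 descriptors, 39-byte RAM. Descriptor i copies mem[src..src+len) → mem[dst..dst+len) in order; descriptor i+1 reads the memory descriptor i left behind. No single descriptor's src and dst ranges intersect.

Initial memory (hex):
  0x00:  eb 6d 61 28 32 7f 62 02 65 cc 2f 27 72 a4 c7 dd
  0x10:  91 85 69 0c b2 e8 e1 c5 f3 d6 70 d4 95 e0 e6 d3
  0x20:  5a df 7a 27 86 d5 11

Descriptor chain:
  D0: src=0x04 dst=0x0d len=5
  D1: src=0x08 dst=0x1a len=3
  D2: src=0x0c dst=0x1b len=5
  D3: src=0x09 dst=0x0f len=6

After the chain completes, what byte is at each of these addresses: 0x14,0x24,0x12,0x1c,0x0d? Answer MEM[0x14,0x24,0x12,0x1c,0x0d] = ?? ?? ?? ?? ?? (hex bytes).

#0 dst[0x0d+5] := {0x32,0x7f,0x62,0x02,0x65}
#1 dst[0x1a+3] := {0x65,0xcc,0x2f}
#2 dst[0x1b+5] := {0x72,0x32,0x7f,0x62,0x02}
#3 dst[0x0f+6] := {0xcc,0x2f,0x27,0x72,0x32,0x7f}
query mem[0x14]=0x7f, mem[0x24]=0x86, mem[0x12]=0x72, mem[0x1c]=0x32, mem[0x0d]=0x32

MEM[0x14,0x24,0x12,0x1c,0x0d] = 7f 86 72 32 32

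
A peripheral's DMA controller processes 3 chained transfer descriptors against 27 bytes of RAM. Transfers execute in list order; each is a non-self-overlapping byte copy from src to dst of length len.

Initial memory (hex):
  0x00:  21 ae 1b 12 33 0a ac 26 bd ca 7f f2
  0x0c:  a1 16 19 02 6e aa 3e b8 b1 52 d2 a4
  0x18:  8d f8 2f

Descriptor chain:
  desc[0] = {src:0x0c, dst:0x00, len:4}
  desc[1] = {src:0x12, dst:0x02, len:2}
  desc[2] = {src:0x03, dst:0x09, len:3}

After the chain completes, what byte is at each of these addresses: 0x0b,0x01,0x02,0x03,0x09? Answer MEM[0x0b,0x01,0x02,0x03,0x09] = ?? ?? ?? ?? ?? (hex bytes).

[0] 0x0c->0x00 len=4 : a1 16 19 02
[1] 0x12->0x02 len=2 : 3e b8
[2] 0x03->0x09 len=3 : b8 33 0a
query mem[0x0b]=0x0a, mem[0x01]=0x16, mem[0x02]=0x3e, mem[0x03]=0xb8, mem[0x09]=0xb8

MEM[0x0b,0x01,0x02,0x03,0x09] = 0a 16 3e b8 b8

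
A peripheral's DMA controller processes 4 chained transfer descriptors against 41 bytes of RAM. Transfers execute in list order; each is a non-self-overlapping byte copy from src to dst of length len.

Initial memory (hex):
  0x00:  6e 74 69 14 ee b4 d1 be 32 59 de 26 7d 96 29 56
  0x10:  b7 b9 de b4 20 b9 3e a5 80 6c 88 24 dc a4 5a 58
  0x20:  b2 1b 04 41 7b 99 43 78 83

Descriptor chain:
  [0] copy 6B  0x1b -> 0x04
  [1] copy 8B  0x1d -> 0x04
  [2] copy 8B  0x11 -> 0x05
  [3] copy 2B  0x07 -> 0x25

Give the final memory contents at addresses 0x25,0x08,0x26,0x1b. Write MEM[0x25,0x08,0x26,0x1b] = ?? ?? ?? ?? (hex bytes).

[0] 0x1b->0x04 len=6 : 24 dc a4 5a 58 b2
[1] 0x1d->0x04 len=8 : a4 5a 58 b2 1b 04 41 7b
[2] 0x11->0x05 len=8 : b9 de b4 20 b9 3e a5 80
[3] 0x07->0x25 len=2 : b4 20
query mem[0x25]=0xb4, mem[0x08]=0x20, mem[0x26]=0x20, mem[0x1b]=0x24

MEM[0x25,0x08,0x26,0x1b] = b4 20 20 24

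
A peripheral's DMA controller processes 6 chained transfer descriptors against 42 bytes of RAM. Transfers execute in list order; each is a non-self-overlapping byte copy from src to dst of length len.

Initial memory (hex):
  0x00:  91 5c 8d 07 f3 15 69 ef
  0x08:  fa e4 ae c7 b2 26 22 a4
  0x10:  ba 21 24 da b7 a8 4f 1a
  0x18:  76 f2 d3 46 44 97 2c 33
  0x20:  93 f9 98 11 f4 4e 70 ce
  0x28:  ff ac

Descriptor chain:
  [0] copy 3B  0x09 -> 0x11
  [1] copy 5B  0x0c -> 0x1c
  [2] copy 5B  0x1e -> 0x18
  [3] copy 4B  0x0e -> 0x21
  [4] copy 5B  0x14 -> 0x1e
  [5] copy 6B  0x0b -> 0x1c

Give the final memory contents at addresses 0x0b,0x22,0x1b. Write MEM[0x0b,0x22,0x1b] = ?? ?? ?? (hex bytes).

MEM[0x0b,0x22,0x1b] = c7 22 f9

[0] 0x09->0x11 len=3 : e4 ae c7
[1] 0x0c->0x1c len=5 : b2 26 22 a4 ba
[2] 0x1e->0x18 len=5 : 22 a4 ba f9 98
[3] 0x0e->0x21 len=4 : 22 a4 ba e4
[4] 0x14->0x1e len=5 : b7 a8 4f 1a 22
[5] 0x0b->0x1c len=6 : c7 b2 26 22 a4 ba
query mem[0x0b]=0xc7, mem[0x22]=0x22, mem[0x1b]=0xf9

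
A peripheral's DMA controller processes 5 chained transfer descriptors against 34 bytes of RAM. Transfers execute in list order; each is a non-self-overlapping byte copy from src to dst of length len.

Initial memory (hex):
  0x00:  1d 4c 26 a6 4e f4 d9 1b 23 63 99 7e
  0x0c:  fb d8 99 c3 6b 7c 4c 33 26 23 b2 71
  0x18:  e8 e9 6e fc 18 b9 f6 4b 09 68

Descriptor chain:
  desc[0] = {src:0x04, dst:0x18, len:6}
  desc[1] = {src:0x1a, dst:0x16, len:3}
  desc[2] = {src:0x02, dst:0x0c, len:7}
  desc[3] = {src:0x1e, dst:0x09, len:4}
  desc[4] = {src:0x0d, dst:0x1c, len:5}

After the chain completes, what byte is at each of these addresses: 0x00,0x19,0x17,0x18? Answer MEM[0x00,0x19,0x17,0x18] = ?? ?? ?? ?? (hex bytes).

#0 dst[0x18+6] := {0x4e,0xf4,0xd9,0x1b,0x23,0x63}
#1 dst[0x16+3] := {0xd9,0x1b,0x23}
#2 dst[0x0c+7] := {0x26,0xa6,0x4e,0xf4,0xd9,0x1b,0x23}
#3 dst[0x09+4] := {0xf6,0x4b,0x09,0x68}
#4 dst[0x1c+5] := {0xa6,0x4e,0xf4,0xd9,0x1b}
query mem[0x00]=0x1d, mem[0x19]=0xf4, mem[0x17]=0x1b, mem[0x18]=0x23

MEM[0x00,0x19,0x17,0x18] = 1d f4 1b 23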